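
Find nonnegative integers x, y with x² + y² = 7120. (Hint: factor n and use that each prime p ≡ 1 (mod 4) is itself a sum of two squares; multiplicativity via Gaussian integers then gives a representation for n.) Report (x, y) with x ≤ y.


Step 1: Factor n = 7120 = 2^4 · 5 · 89.
Step 2: Check the mod-4 condition on each prime factor: 2 = 2 (special); 5 ≡ 1 (mod 4), exponent 1; 89 ≡ 1 (mod 4), exponent 1.
All primes ≡ 3 (mod 4) appear to even exponent (or don't appear), so by the two-squares theorem n IS expressible as a sum of two squares.
Step 3: Build a representation. Group n = k² · m with k = 4 and m = 5 · 89 = 445 (a product of primes ≡ 1 (mod 4)); a representation of m scales to one of n via (k·x)² + (k·y)² = k²(x² + y²). Each prime p ≡ 1 (mod 4) is itself a sum of two squares; find a² by testing p − a² for a perfect square:
  5: 5 − 1² = 4 = 2² ⇒ 5 = 1² + 2².
  89: 89 − 1² = 88, 89 − 2² = 85, 89 − 3² = 80, 89 − 4² = 73, 89 − 5² = 64 = 8² ⇒ 89 = 5² + 8².
  Combine using the Brahmagupta–Fibonacci identity (a² + b²)(c² + d²) = (ac − bd)² + (ad + bc)² = (ac + bd)² + (ad − bc)²:
  5 · 89 = 445: from (1² + 2²)(5² + 8²), take (1·5 − 2·8, 1·8 + 2·5) = (5 − 16, 8 + 10) = (-11, 18); dropping signs (only squares matter) gives (11, 18); check 11² + 18² = 121 + 324 = 445 ✓.
  Scale by k = 4: (4·11, 4·18) = (44, 72).
Step 4: Order so x ≤ y and verify: 44² + 72² = 1936 + 5184 = 7120 = n. ✓

n = 7120 = 44² + 72² (one valid representation with x ≤ y).


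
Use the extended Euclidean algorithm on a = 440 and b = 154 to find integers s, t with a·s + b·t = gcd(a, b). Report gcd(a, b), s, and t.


Euclidean algorithm on (440, 154) — divide until remainder is 0:
  440 = 2 · 154 + 132
  154 = 1 · 132 + 22
  132 = 6 · 22 + 0
gcd(440, 154) = 22.
Track Bezout coefficients alongside the remainders: start with r₀ = 440 = a·1 + b·0 (s = 1, t = 0) and r₁ = 154 = a·0 + b·1 (s = 0, t = 1); each new remainder r_{k+1} = r_{k-1} − q_k·r_k inherits s_{k+1} = s_{k-1} − q_k·s_k, t_{k+1} = t_{k-1} − q_k·t_k, so r_k = a·s_k + b·t_k at every step:
  q = 2: r = 132, s = 1 − 2·0 = 1, t = 0 − 2·1 = -2  (check: 440·1 + 154·(-2) = 132)
  q = 1: r = 22, s = 0 − 1·1 = -1, t = 1 − 1·(-2) = 3  (check: 440·(-1) + 154·3 = 22)
The row with r = 22 (the gcd) gives the Bezout coefficients s = -1, t = 3.
Result: 440 · (-1) + 154 · (3) = 22.

gcd(440, 154) = 22; s = -1, t = 3 (check: 440·(-1) + 154·3 = 22).


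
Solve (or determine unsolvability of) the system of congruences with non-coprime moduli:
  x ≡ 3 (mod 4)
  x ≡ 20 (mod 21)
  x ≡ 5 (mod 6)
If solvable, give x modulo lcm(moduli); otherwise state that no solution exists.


Moduli 4, 21, 6 are not pairwise coprime, so CRT works modulo lcm(m_i) when all pairwise compatibility conditions hold.
Pairwise compatibility: gcd(m_i, m_j) must divide a_i - a_j for every pair.
Merge one congruence at a time:
  Start: x ≡ 3 (mod 4).
  Combine with x ≡ 20 (mod 21): gcd(4, 21) = 1; 20 - 3 = 17, which IS divisible by 1, so compatible.
    Write x = 3 + 4·t and substitute into x ≡ 20 (mod 21): 4·t ≡ 20 − 3 = 17 (mod 21).
    The inverse of 4 mod 21 is 16 (since 4·16 = 64 = 3·21 + 1), so t ≡ 16·17 = 272 ≡ 20 (mod 21).
    Then x = 3 + 4·20 = 83, valid modulo lcm(4, 21) = 84: x ≡ 83 (mod 84).
  Combine with x ≡ 5 (mod 6): gcd(84, 6) = 6; 5 - 83 = -78, which IS divisible by 6, so compatible.
    Write x = 83 + 84·t and substitute into x ≡ 5 (mod 6): 84·t ≡ 5 − 83 = -78 (mod 6).
    Divide the congruence (and modulus) by g = 6: 14·t ≡ -13 (mod 1).
    Modulo 1 every t works; take t = 0.
    Then x = 83 + 84·0 = 83, valid modulo lcm(84, 6) = 84: x ≡ 83 (mod 84).
Verify: 83 mod 4 = 3, 83 mod 21 = 20, 83 mod 6 = 5.

x ≡ 83 (mod 84).


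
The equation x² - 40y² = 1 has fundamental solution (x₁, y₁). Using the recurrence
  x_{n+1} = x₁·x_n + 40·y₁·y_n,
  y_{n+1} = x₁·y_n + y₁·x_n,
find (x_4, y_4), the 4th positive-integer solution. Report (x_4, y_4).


Step 1: Find the fundamental solution (x₁, y₁) of x² - 40y² = 1.
  Expand √40 as a continued fraction. a₀ = ⌊√40⌋ = 6; iterate m_{k+1} = d_k·a_k − m_k, d_{k+1} = (40 − m_{k+1}²)/d_k, a_{k+1} = ⌊(a₀ + m_{k+1})/d_{k+1}⌋ (starting m₀ = 0, d₀ = 1), with convergents p_k = a_k·p_{k-1} + p_{k-2}, q_k = a_k·q_{k-1} + q_{k-2} (p₋₁ = 1, q₋₁ = 0):
  k = 0: a₀ = 6; p₀/q₀ = 6/1; p₀² − 40·q₀² = 36 − 40 = -4.
  k = 1: m = 6, d = 4, a = ⌊(6 + 6)/4⌋ = 3; p/q = (3·6 + 1)/(3·1 + 0) = 19/3; p² − 40·q² = 361 − 360 = 1.
  The first convergent with p² − 40·q² = 1 gives the fundamental solution (x₁, y₁) = (19, 3).
Step 2: Apply the recurrence (x_{n+1}, y_{n+1}) = (x₁x_n + 40y₁y_n, x₁y_n + y₁x_n) repeatedly.
  From (x_1, y_1) = (19, 3): x_2 = 19·19 + 40·3·3 = 721; y_2 = 19·3 + 3·19 = 114.
  From (x_2, y_2) = (721, 114): x_3 = 19·721 + 40·3·114 = 27379; y_3 = 19·114 + 3·721 = 4329.
  From (x_3, y_3) = (27379, 4329): x_4 = 19·27379 + 40·3·4329 = 1039681; y_4 = 19·4329 + 3·27379 = 164388.
Step 3: Verify x_4² - 40·y_4² = 1080936581761 - 1080936581760 = 1 (should be 1). ✓

(x_1, y_1) = (19, 3); (x_4, y_4) = (1039681, 164388).


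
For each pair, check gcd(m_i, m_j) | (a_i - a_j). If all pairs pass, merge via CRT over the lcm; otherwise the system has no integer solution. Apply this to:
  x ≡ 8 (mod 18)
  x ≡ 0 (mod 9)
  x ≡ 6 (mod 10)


Moduli 18, 9, 10 are not pairwise coprime, so CRT works modulo lcm(m_i) when all pairwise compatibility conditions hold.
Pairwise compatibility: gcd(m_i, m_j) must divide a_i - a_j for every pair.
Merge one congruence at a time:
  Start: x ≡ 8 (mod 18).
  Combine with x ≡ 0 (mod 9): gcd(18, 9) = 9, and 0 - 8 = -8 is NOT divisible by 9.
    ⇒ system is inconsistent (no integer solution).

No solution (the system is inconsistent).


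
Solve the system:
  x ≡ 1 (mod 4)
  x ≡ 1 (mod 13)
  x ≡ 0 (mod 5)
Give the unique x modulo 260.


Moduli 4, 13, 5 are pairwise coprime; by CRT there is a unique solution modulo M = 4 · 13 · 5 = 260.
Solve pairwise, accumulating the modulus:
  Start with x ≡ 1 (mod 4).
  Combine with x ≡ 1 (mod 13): since gcd(4, 13) = 1, we get a unique residue mod 52.
    Write x = 1 + 4·t and substitute into x ≡ 1 (mod 13): 4·t ≡ 1 − 1 = 0 (mod 13).
    The inverse of 4 mod 13 is 10 (since 4·10 = 40 = 3·13 + 1), so t ≡ 10·0 = 0 ≡ 0 (mod 13).
    Then x = 1 + 4·0 = 1, valid modulo lcm(4, 13) = 52: x ≡ 1 (mod 52).
  Combine with x ≡ 0 (mod 5): since gcd(52, 5) = 1, we get a unique residue mod 260.
    Write x = 1 + 52·t and substitute into x ≡ 0 (mod 5): 52·t ≡ 0 − 1 = -1 (mod 5).
    Reduce coefficients mod 5: 2·t ≡ 4 (mod 5).
    The inverse of 2 mod 5 is 3 (since 2·3 = 6 = 1·5 + 1), so t ≡ 3·4 = 12 ≡ 2 (mod 5).
    Then x = 1 + 52·2 = 105, valid modulo lcm(52, 5) = 260: x ≡ 105 (mod 260).
Verify: 105 mod 4 = 1 ✓, 105 mod 13 = 1 ✓, 105 mod 5 = 0 ✓.

x ≡ 105 (mod 260).


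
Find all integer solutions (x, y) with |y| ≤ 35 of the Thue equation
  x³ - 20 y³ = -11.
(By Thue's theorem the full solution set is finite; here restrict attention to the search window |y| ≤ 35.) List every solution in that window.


The equation is x³ - 20y³ = -11. For fixed y, x³ = 20·y³ − 11, so a solution requires the RHS to be a perfect cube.
Strategy: iterate y from -35 to 35, compute RHS = 20·y³ − 11, and check whether it is a (positive or negative) perfect cube.
Check small values of y:
  y = 0: RHS = -11 is not a perfect cube.
  y = 1: RHS = 9 is not a perfect cube.
  y = -1: RHS = -31 is not a perfect cube.
  y = 2: RHS = 149 is not a perfect cube.
  y = -2: RHS = -171 is not a perfect cube.
  y = 3: RHS = 529 is not a perfect cube.
  y = -3: RHS = -551 is not a perfect cube.
Continuing the search up to |y| = 35 finds no solutions either.
No (x, y) in the scanned range satisfies the equation.

No integer solutions with |y| ≤ 35.


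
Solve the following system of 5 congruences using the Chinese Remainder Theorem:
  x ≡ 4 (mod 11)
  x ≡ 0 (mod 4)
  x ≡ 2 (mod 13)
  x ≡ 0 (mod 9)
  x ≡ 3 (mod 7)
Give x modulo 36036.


Product of moduli M = 11 · 4 · 13 · 9 · 7 = 36036.
Merge one congruence at a time:
  Start: x ≡ 4 (mod 11).
  Combine with x ≡ 0 (mod 4); new modulus lcm = 44.
    Write x = 4 + 11·t and substitute into x ≡ 0 (mod 4): 11·t ≡ 0 − 4 = -4 (mod 4).
    Reduce coefficients mod 4: 3·t ≡ 0 (mod 4).
    The inverse of 3 mod 4 is 3 (since 3·3 = 9 = 2·4 + 1), so t ≡ 3·0 = 0 ≡ 0 (mod 4).
    Then x = 4 + 11·0 = 4, valid modulo lcm(11, 4) = 44: x ≡ 4 (mod 44).
  Combine with x ≡ 2 (mod 13); new modulus lcm = 572.
    Write x = 4 + 44·t and substitute into x ≡ 2 (mod 13): 44·t ≡ 2 − 4 = -2 (mod 13).
    Reduce coefficients mod 13: 5·t ≡ 11 (mod 13).
    The inverse of 5 mod 13 is 8 (since 5·8 = 40 = 3·13 + 1), so t ≡ 8·11 = 88 ≡ 10 (mod 13).
    Then x = 4 + 44·10 = 444, valid modulo lcm(44, 13) = 572: x ≡ 444 (mod 572).
  Combine with x ≡ 0 (mod 9); new modulus lcm = 5148.
    Write x = 444 + 572·t and substitute into x ≡ 0 (mod 9): 572·t ≡ 0 − 444 = -444 (mod 9).
    Reduce coefficients mod 9: 5·t ≡ 6 (mod 9).
    The inverse of 5 mod 9 is 2 (since 5·2 = 10 = 1·9 + 1), so t ≡ 2·6 = 12 ≡ 3 (mod 9).
    Then x = 444 + 572·3 = 2160, valid modulo lcm(572, 9) = 5148: x ≡ 2160 (mod 5148).
  Combine with x ≡ 3 (mod 7); new modulus lcm = 36036.
    Write x = 2160 + 5148·t and substitute into x ≡ 3 (mod 7): 5148·t ≡ 3 − 2160 = -2157 (mod 7).
    Reduce coefficients mod 7: 3·t ≡ 6 (mod 7).
    The inverse of 3 mod 7 is 5 (since 3·5 = 15 = 2·7 + 1), so t ≡ 5·6 = 30 ≡ 2 (mod 7).
    Then x = 2160 + 5148·2 = 12456, valid modulo lcm(5148, 7) = 36036: x ≡ 12456 (mod 36036).
Verify against each original: 12456 mod 11 = 4, 12456 mod 4 = 0, 12456 mod 13 = 2, 12456 mod 9 = 0, 12456 mod 7 = 3.

x ≡ 12456 (mod 36036).


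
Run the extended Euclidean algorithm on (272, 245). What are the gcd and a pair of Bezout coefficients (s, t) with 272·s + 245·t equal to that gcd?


Euclidean algorithm on (272, 245) — divide until remainder is 0:
  272 = 1 · 245 + 27
  245 = 9 · 27 + 2
  27 = 13 · 2 + 1
  2 = 2 · 1 + 0
gcd(272, 245) = 1.
Track Bezout coefficients alongside the remainders: start with r₀ = 272 = a·1 + b·0 (s = 1, t = 0) and r₁ = 245 = a·0 + b·1 (s = 0, t = 1); each new remainder r_{k+1} = r_{k-1} − q_k·r_k inherits s_{k+1} = s_{k-1} − q_k·s_k, t_{k+1} = t_{k-1} − q_k·t_k, so r_k = a·s_k + b·t_k at every step:
  q = 1: r = 27, s = 1 − 1·0 = 1, t = 0 − 1·1 = -1  (check: 272·1 + 245·(-1) = 27)
  q = 9: r = 2, s = 0 − 9·1 = -9, t = 1 − 9·(-1) = 10  (check: 272·(-9) + 245·10 = 2)
  q = 13: r = 1, s = 1 − 13·(-9) = 118, t = -1 − 13·10 = -131  (check: 272·118 + 245·(-131) = 1)
The row with r = 1 (the gcd) gives the Bezout coefficients s = 118, t = -131.
Result: 272 · (118) + 245 · (-131) = 1.

gcd(272, 245) = 1; s = 118, t = -131 (check: 272·118 + 245·(-131) = 1).


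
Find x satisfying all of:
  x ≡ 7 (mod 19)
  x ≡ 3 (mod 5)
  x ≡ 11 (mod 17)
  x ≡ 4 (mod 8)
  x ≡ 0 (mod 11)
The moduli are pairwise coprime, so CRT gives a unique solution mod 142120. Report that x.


Product of moduli M = 19 · 5 · 17 · 8 · 11 = 142120.
Merge one congruence at a time:
  Start: x ≡ 7 (mod 19).
  Combine with x ≡ 3 (mod 5); new modulus lcm = 95.
    Write x = 7 + 19·t and substitute into x ≡ 3 (mod 5): 19·t ≡ 3 − 7 = -4 (mod 5).
    Reduce coefficients mod 5: 4·t ≡ 1 (mod 5).
    The inverse of 4 mod 5 is 4 (since 4·4 = 16 = 3·5 + 1), so t ≡ 4·1 = 4 ≡ 4 (mod 5).
    Then x = 7 + 19·4 = 83, valid modulo lcm(19, 5) = 95: x ≡ 83 (mod 95).
  Combine with x ≡ 11 (mod 17); new modulus lcm = 1615.
    Write x = 83 + 95·t and substitute into x ≡ 11 (mod 17): 95·t ≡ 11 − 83 = -72 (mod 17).
    Reduce coefficients mod 17: 10·t ≡ 13 (mod 17).
    The inverse of 10 mod 17 is 12 (since 10·12 = 120 = 7·17 + 1), so t ≡ 12·13 = 156 ≡ 3 (mod 17).
    Then x = 83 + 95·3 = 368, valid modulo lcm(95, 17) = 1615: x ≡ 368 (mod 1615).
  Combine with x ≡ 4 (mod 8); new modulus lcm = 12920.
    Write x = 368 + 1615·t and substitute into x ≡ 4 (mod 8): 1615·t ≡ 4 − 368 = -364 (mod 8).
    Reduce coefficients mod 8: 7·t ≡ 4 (mod 8).
    The inverse of 7 mod 8 is 7 (since 7·7 = 49 = 6·8 + 1), so t ≡ 7·4 = 28 ≡ 4 (mod 8).
    Then x = 368 + 1615·4 = 6828, valid modulo lcm(1615, 8) = 12920: x ≡ 6828 (mod 12920).
  Combine with x ≡ 0 (mod 11); new modulus lcm = 142120.
    Write x = 6828 + 12920·t and substitute into x ≡ 0 (mod 11): 12920·t ≡ 0 − 6828 = -6828 (mod 11).
    Reduce coefficients mod 11: 6·t ≡ 3 (mod 11).
    The inverse of 6 mod 11 is 2 (since 6·2 = 12 = 1·11 + 1), so t ≡ 2·3 = 6 ≡ 6 (mod 11).
    Then x = 6828 + 12920·6 = 84348, valid modulo lcm(12920, 11) = 142120: x ≡ 84348 (mod 142120).
Verify against each original: 84348 mod 19 = 7, 84348 mod 5 = 3, 84348 mod 17 = 11, 84348 mod 8 = 4, 84348 mod 11 = 0.

x ≡ 84348 (mod 142120).


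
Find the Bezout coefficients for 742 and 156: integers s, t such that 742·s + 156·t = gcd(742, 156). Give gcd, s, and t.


Euclidean algorithm on (742, 156) — divide until remainder is 0:
  742 = 4 · 156 + 118
  156 = 1 · 118 + 38
  118 = 3 · 38 + 4
  38 = 9 · 4 + 2
  4 = 2 · 2 + 0
gcd(742, 156) = 2.
Track Bezout coefficients alongside the remainders: start with r₀ = 742 = a·1 + b·0 (s = 1, t = 0) and r₁ = 156 = a·0 + b·1 (s = 0, t = 1); each new remainder r_{k+1} = r_{k-1} − q_k·r_k inherits s_{k+1} = s_{k-1} − q_k·s_k, t_{k+1} = t_{k-1} − q_k·t_k, so r_k = a·s_k + b·t_k at every step:
  q = 4: r = 118, s = 1 − 4·0 = 1, t = 0 − 4·1 = -4  (check: 742·1 + 156·(-4) = 118)
  q = 1: r = 38, s = 0 − 1·1 = -1, t = 1 − 1·(-4) = 5  (check: 742·(-1) + 156·5 = 38)
  q = 3: r = 4, s = 1 − 3·(-1) = 4, t = -4 − 3·5 = -19  (check: 742·4 + 156·(-19) = 4)
  q = 9: r = 2, s = -1 − 9·4 = -37, t = 5 − 9·(-19) = 176  (check: 742·(-37) + 156·176 = 2)
The row with r = 2 (the gcd) gives the Bezout coefficients s = -37, t = 176.
Result: 742 · (-37) + 156 · (176) = 2.

gcd(742, 156) = 2; s = -37, t = 176 (check: 742·(-37) + 156·176 = 2).


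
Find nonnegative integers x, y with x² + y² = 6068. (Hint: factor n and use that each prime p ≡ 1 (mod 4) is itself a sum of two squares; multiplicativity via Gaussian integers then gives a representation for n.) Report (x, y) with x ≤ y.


Step 1: Factor n = 6068 = 2^2 · 37 · 41.
Step 2: Check the mod-4 condition on each prime factor: 2 = 2 (special); 37 ≡ 1 (mod 4), exponent 1; 41 ≡ 1 (mod 4), exponent 1.
All primes ≡ 3 (mod 4) appear to even exponent (or don't appear), so by the two-squares theorem n IS expressible as a sum of two squares.
Step 3: Build a representation. Group n = k² · m with k = 2 and m = 37 · 41 = 1517 (a product of primes ≡ 1 (mod 4)); a representation of m scales to one of n via (k·x)² + (k·y)² = k²(x² + y²). Each prime p ≡ 1 (mod 4) is itself a sum of two squares; find a² by testing p − a² for a perfect square:
  37: 37 − 1² = 36 = 6² ⇒ 37 = 1² + 6².
  41: 41 − 1² = 40, 41 − 2² = 37, 41 − 3² = 32, 41 − 4² = 25 = 5² ⇒ 41 = 4² + 5².
  Combine using the Brahmagupta–Fibonacci identity (a² + b²)(c² + d²) = (ac − bd)² + (ad + bc)² = (ac + bd)² + (ad − bc)²:
  37 · 41 = 1517: from (1² + 6²)(4² + 5²), take (1·4 − 6·5, 1·5 + 6·4) = (4 − 30, 5 + 24) = (-26, 29); dropping signs (only squares matter) gives (26, 29); check 26² + 29² = 676 + 841 = 1517 ✓.
  Scale by k = 2: (2·26, 2·29) = (52, 58).
Step 4: Order so x ≤ y and verify: 52² + 58² = 2704 + 3364 = 6068 = n. ✓

n = 6068 = 52² + 58² (one valid representation with x ≤ y).


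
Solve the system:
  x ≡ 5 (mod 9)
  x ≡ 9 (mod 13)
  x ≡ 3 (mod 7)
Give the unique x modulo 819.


Moduli 9, 13, 7 are pairwise coprime; by CRT there is a unique solution modulo M = 9 · 13 · 7 = 819.
Solve pairwise, accumulating the modulus:
  Start with x ≡ 5 (mod 9).
  Combine with x ≡ 9 (mod 13): since gcd(9, 13) = 1, we get a unique residue mod 117.
    Write x = 5 + 9·t and substitute into x ≡ 9 (mod 13): 9·t ≡ 9 − 5 = 4 (mod 13).
    The inverse of 9 mod 13 is 3 (since 9·3 = 27 = 2·13 + 1), so t ≡ 3·4 = 12 ≡ 12 (mod 13).
    Then x = 5 + 9·12 = 113, valid modulo lcm(9, 13) = 117: x ≡ 113 (mod 117).
  Combine with x ≡ 3 (mod 7): since gcd(117, 7) = 1, we get a unique residue mod 819.
    Write x = 113 + 117·t and substitute into x ≡ 3 (mod 7): 117·t ≡ 3 − 113 = -110 (mod 7).
    Reduce coefficients mod 7: 5·t ≡ 2 (mod 7).
    The inverse of 5 mod 7 is 3 (since 5·3 = 15 = 2·7 + 1), so t ≡ 3·2 = 6 ≡ 6 (mod 7).
    Then x = 113 + 117·6 = 815, valid modulo lcm(117, 7) = 819: x ≡ 815 (mod 819).
Verify: 815 mod 9 = 5 ✓, 815 mod 13 = 9 ✓, 815 mod 7 = 3 ✓.

x ≡ 815 (mod 819).


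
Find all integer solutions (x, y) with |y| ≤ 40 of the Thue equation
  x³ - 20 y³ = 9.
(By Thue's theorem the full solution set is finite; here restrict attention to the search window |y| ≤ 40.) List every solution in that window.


The equation is x³ - 20y³ = 9. For fixed y, x³ = 20·y³ + 9, so a solution requires the RHS to be a perfect cube.
Strategy: iterate y from -40 to 40, compute RHS = 20·y³ + 9, and check whether it is a (positive or negative) perfect cube.
Check small values of y:
  y = 0: RHS = 9 is not a perfect cube.
  y = 1: RHS = 29 is not a perfect cube.
  y = -1: RHS = -11 is not a perfect cube.
  y = 2: RHS = 169 is not a perfect cube.
  y = -2: RHS = -151 is not a perfect cube.
  y = 3: RHS = 549 is not a perfect cube.
  y = -3: RHS = -531 is not a perfect cube.
Continuing the search up to |y| = 40 finds no solutions either.
No (x, y) in the scanned range satisfies the equation.

No integer solutions with |y| ≤ 40.


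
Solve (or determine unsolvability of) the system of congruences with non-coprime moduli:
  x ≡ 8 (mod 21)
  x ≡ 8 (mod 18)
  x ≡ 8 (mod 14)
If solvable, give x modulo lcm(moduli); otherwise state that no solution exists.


Moduli 21, 18, 14 are not pairwise coprime, so CRT works modulo lcm(m_i) when all pairwise compatibility conditions hold.
Pairwise compatibility: gcd(m_i, m_j) must divide a_i - a_j for every pair.
Merge one congruence at a time:
  Start: x ≡ 8 (mod 21).
  Combine with x ≡ 8 (mod 18): gcd(21, 18) = 3; 8 - 8 = 0, which IS divisible by 3, so compatible.
    Write x = 8 + 21·t and substitute into x ≡ 8 (mod 18): 21·t ≡ 8 − 8 = 0 (mod 18).
    Divide the congruence (and modulus) by g = 3: 7·t ≡ 0 (mod 6).
    Reduce coefficients mod 6: 1·t ≡ 0 (mod 6).
    So t ≡ 0 (mod 6).
    Then x = 8 + 21·0 = 8, valid modulo lcm(21, 18) = 126: x ≡ 8 (mod 126).
  Combine with x ≡ 8 (mod 14): gcd(126, 14) = 14; 8 - 8 = 0, which IS divisible by 14, so compatible.
    Write x = 8 + 126·t and substitute into x ≡ 8 (mod 14): 126·t ≡ 8 − 8 = 0 (mod 14).
    Divide the congruence (and modulus) by g = 14: 9·t ≡ 0 (mod 1).
    Modulo 1 every t works; take t = 0.
    Then x = 8 + 126·0 = 8, valid modulo lcm(126, 14) = 126: x ≡ 8 (mod 126).
Verify: 8 mod 21 = 8, 8 mod 18 = 8, 8 mod 14 = 8.

x ≡ 8 (mod 126).


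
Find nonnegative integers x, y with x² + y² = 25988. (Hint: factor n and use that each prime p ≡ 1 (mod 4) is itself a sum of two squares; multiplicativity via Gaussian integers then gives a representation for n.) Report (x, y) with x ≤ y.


Step 1: Factor n = 25988 = 2^2 · 73 · 89.
Step 2: Check the mod-4 condition on each prime factor: 2 = 2 (special); 73 ≡ 1 (mod 4), exponent 1; 89 ≡ 1 (mod 4), exponent 1.
All primes ≡ 3 (mod 4) appear to even exponent (or don't appear), so by the two-squares theorem n IS expressible as a sum of two squares.
Step 3: Build a representation. Group n = k² · m with k = 2 and m = 73 · 89 = 6497 (a product of primes ≡ 1 (mod 4)); a representation of m scales to one of n via (k·x)² + (k·y)² = k²(x² + y²). Each prime p ≡ 1 (mod 4) is itself a sum of two squares; find a² by testing p − a² for a perfect square:
  73: 73 − 1² = 72, 73 − 2² = 69, 73 − 3² = 64 = 8² ⇒ 73 = 3² + 8².
  89: 89 − 1² = 88, 89 − 2² = 85, 89 − 3² = 80, 89 − 4² = 73, 89 − 5² = 64 = 8² ⇒ 89 = 5² + 8².
  Combine using the Brahmagupta–Fibonacci identity (a² + b²)(c² + d²) = (ac − bd)² + (ad + bc)² = (ac + bd)² + (ad − bc)²:
  73 · 89 = 6497: from (3² + 8²)(5² + 8²), take (3·5 − 8·8, 3·8 + 8·5) = (15 − 64, 24 + 40) = (-49, 64); dropping signs (only squares matter) gives (49, 64); check 49² + 64² = 2401 + 4096 = 6497 ✓.
  Scale by k = 2: (2·49, 2·64) = (98, 128).
Step 4: Order so x ≤ y and verify: 98² + 128² = 9604 + 16384 = 25988 = n. ✓

n = 25988 = 98² + 128² (one valid representation with x ≤ y).


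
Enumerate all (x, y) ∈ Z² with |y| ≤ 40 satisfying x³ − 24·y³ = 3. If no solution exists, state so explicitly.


The equation is x³ - 24y³ = 3. For fixed y, x³ = 24·y³ + 3, so a solution requires the RHS to be a perfect cube.
Strategy: iterate y from -40 to 40, compute RHS = 24·y³ + 3, and check whether it is a (positive or negative) perfect cube.
Check small values of y:
  y = 0: RHS = 3 is not a perfect cube.
  y = 1: RHS = 27 = (3)³ ⇒ x = 3 works.
  y = -1: RHS = -21 is not a perfect cube.
  y = 2: RHS = 195 is not a perfect cube.
  y = -2: RHS = -189 is not a perfect cube.
  y = 3: RHS = 651 is not a perfect cube.
  y = -3: RHS = -645 is not a perfect cube.
Continuing the search up to |y| = 40 finds no further solutions beyond those listed.
Collected solutions: (3, 1).

Solutions (with |y| ≤ 40): (3, 1).


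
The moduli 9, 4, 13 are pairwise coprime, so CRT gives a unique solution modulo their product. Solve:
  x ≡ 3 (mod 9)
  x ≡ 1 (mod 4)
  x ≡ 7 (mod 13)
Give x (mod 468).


Moduli 9, 4, 13 are pairwise coprime; by CRT there is a unique solution modulo M = 9 · 4 · 13 = 468.
Solve pairwise, accumulating the modulus:
  Start with x ≡ 3 (mod 9).
  Combine with x ≡ 1 (mod 4): since gcd(9, 4) = 1, we get a unique residue mod 36.
    Write x = 3 + 9·t and substitute into x ≡ 1 (mod 4): 9·t ≡ 1 − 3 = -2 (mod 4).
    Reduce coefficients mod 4: 1·t ≡ 2 (mod 4).
    So t ≡ 2 (mod 4).
    Then x = 3 + 9·2 = 21, valid modulo lcm(9, 4) = 36: x ≡ 21 (mod 36).
  Combine with x ≡ 7 (mod 13): since gcd(36, 13) = 1, we get a unique residue mod 468.
    Write x = 21 + 36·t and substitute into x ≡ 7 (mod 13): 36·t ≡ 7 − 21 = -14 (mod 13).
    Reduce coefficients mod 13: 10·t ≡ 12 (mod 13).
    The inverse of 10 mod 13 is 4 (since 10·4 = 40 = 3·13 + 1), so t ≡ 4·12 = 48 ≡ 9 (mod 13).
    Then x = 21 + 36·9 = 345, valid modulo lcm(36, 13) = 468: x ≡ 345 (mod 468).
Verify: 345 mod 9 = 3 ✓, 345 mod 4 = 1 ✓, 345 mod 13 = 7 ✓.

x ≡ 345 (mod 468).


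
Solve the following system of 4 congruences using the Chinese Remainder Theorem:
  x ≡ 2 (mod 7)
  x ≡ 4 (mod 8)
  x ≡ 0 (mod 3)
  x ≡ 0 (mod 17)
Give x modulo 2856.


Product of moduli M = 7 · 8 · 3 · 17 = 2856.
Merge one congruence at a time:
  Start: x ≡ 2 (mod 7).
  Combine with x ≡ 4 (mod 8); new modulus lcm = 56.
    Write x = 2 + 7·t and substitute into x ≡ 4 (mod 8): 7·t ≡ 4 − 2 = 2 (mod 8).
    The inverse of 7 mod 8 is 7 (since 7·7 = 49 = 6·8 + 1), so t ≡ 7·2 = 14 ≡ 6 (mod 8).
    Then x = 2 + 7·6 = 44, valid modulo lcm(7, 8) = 56: x ≡ 44 (mod 56).
  Combine with x ≡ 0 (mod 3); new modulus lcm = 168.
    Write x = 44 + 56·t and substitute into x ≡ 0 (mod 3): 56·t ≡ 0 − 44 = -44 (mod 3).
    Reduce coefficients mod 3: 2·t ≡ 1 (mod 3).
    The inverse of 2 mod 3 is 2 (since 2·2 = 4 = 1·3 + 1), so t ≡ 2·1 = 2 ≡ 2 (mod 3).
    Then x = 44 + 56·2 = 156, valid modulo lcm(56, 3) = 168: x ≡ 156 (mod 168).
  Combine with x ≡ 0 (mod 17); new modulus lcm = 2856.
    Write x = 156 + 168·t and substitute into x ≡ 0 (mod 17): 168·t ≡ 0 − 156 = -156 (mod 17).
    Reduce coefficients mod 17: 15·t ≡ 14 (mod 17).
    The inverse of 15 mod 17 is 8 (since 15·8 = 120 = 7·17 + 1), so t ≡ 8·14 = 112 ≡ 10 (mod 17).
    Then x = 156 + 168·10 = 1836, valid modulo lcm(168, 17) = 2856: x ≡ 1836 (mod 2856).
Verify against each original: 1836 mod 7 = 2, 1836 mod 8 = 4, 1836 mod 3 = 0, 1836 mod 17 = 0.

x ≡ 1836 (mod 2856).


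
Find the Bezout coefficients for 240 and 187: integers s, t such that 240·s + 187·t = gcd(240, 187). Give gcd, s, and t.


Euclidean algorithm on (240, 187) — divide until remainder is 0:
  240 = 1 · 187 + 53
  187 = 3 · 53 + 28
  53 = 1 · 28 + 25
  28 = 1 · 25 + 3
  25 = 8 · 3 + 1
  3 = 3 · 1 + 0
gcd(240, 187) = 1.
Track Bezout coefficients alongside the remainders: start with r₀ = 240 = a·1 + b·0 (s = 1, t = 0) and r₁ = 187 = a·0 + b·1 (s = 0, t = 1); each new remainder r_{k+1} = r_{k-1} − q_k·r_k inherits s_{k+1} = s_{k-1} − q_k·s_k, t_{k+1} = t_{k-1} − q_k·t_k, so r_k = a·s_k + b·t_k at every step:
  q = 1: r = 53, s = 1 − 1·0 = 1, t = 0 − 1·1 = -1  (check: 240·1 + 187·(-1) = 53)
  q = 3: r = 28, s = 0 − 3·1 = -3, t = 1 − 3·(-1) = 4  (check: 240·(-3) + 187·4 = 28)
  q = 1: r = 25, s = 1 − 1·(-3) = 4, t = -1 − 1·4 = -5  (check: 240·4 + 187·(-5) = 25)
  q = 1: r = 3, s = -3 − 1·4 = -7, t = 4 − 1·(-5) = 9  (check: 240·(-7) + 187·9 = 3)
  q = 8: r = 1, s = 4 − 8·(-7) = 60, t = -5 − 8·9 = -77  (check: 240·60 + 187·(-77) = 1)
The row with r = 1 (the gcd) gives the Bezout coefficients s = 60, t = -77.
Result: 240 · (60) + 187 · (-77) = 1.

gcd(240, 187) = 1; s = 60, t = -77 (check: 240·60 + 187·(-77) = 1).


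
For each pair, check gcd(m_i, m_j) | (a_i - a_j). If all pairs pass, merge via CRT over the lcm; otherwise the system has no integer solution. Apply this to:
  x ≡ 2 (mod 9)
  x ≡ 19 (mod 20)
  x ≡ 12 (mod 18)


Moduli 9, 20, 18 are not pairwise coprime, so CRT works modulo lcm(m_i) when all pairwise compatibility conditions hold.
Pairwise compatibility: gcd(m_i, m_j) must divide a_i - a_j for every pair.
Merge one congruence at a time:
  Start: x ≡ 2 (mod 9).
  Combine with x ≡ 19 (mod 20): gcd(9, 20) = 1; 19 - 2 = 17, which IS divisible by 1, so compatible.
    Write x = 2 + 9·t and substitute into x ≡ 19 (mod 20): 9·t ≡ 19 − 2 = 17 (mod 20).
    The inverse of 9 mod 20 is 9 (since 9·9 = 81 = 4·20 + 1), so t ≡ 9·17 = 153 ≡ 13 (mod 20).
    Then x = 2 + 9·13 = 119, valid modulo lcm(9, 20) = 180: x ≡ 119 (mod 180).
  Combine with x ≡ 12 (mod 18): gcd(180, 18) = 18, and 12 - 119 = -107 is NOT divisible by 18.
    ⇒ system is inconsistent (no integer solution).

No solution (the system is inconsistent).


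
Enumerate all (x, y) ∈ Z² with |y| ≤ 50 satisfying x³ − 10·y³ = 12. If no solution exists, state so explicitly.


The equation is x³ - 10y³ = 12. For fixed y, x³ = 10·y³ + 12, so a solution requires the RHS to be a perfect cube.
Strategy: iterate y from -50 to 50, compute RHS = 10·y³ + 12, and check whether it is a (positive or negative) perfect cube.
Check small values of y:
  y = 0: RHS = 12 is not a perfect cube.
  y = 1: RHS = 22 is not a perfect cube.
  y = -1: RHS = 2 is not a perfect cube.
  y = 2: RHS = 92 is not a perfect cube.
  y = -2: RHS = -68 is not a perfect cube.
  y = 3: RHS = 282 is not a perfect cube.
  y = -3: RHS = -258 is not a perfect cube.
Continuing the search up to |y| = 50 finds no solutions either.
No (x, y) in the scanned range satisfies the equation.

No integer solutions with |y| ≤ 50.


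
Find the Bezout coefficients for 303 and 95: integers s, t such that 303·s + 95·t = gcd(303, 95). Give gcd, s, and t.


Euclidean algorithm on (303, 95) — divide until remainder is 0:
  303 = 3 · 95 + 18
  95 = 5 · 18 + 5
  18 = 3 · 5 + 3
  5 = 1 · 3 + 2
  3 = 1 · 2 + 1
  2 = 2 · 1 + 0
gcd(303, 95) = 1.
Track Bezout coefficients alongside the remainders: start with r₀ = 303 = a·1 + b·0 (s = 1, t = 0) and r₁ = 95 = a·0 + b·1 (s = 0, t = 1); each new remainder r_{k+1} = r_{k-1} − q_k·r_k inherits s_{k+1} = s_{k-1} − q_k·s_k, t_{k+1} = t_{k-1} − q_k·t_k, so r_k = a·s_k + b·t_k at every step:
  q = 3: r = 18, s = 1 − 3·0 = 1, t = 0 − 3·1 = -3  (check: 303·1 + 95·(-3) = 18)
  q = 5: r = 5, s = 0 − 5·1 = -5, t = 1 − 5·(-3) = 16  (check: 303·(-5) + 95·16 = 5)
  q = 3: r = 3, s = 1 − 3·(-5) = 16, t = -3 − 3·16 = -51  (check: 303·16 + 95·(-51) = 3)
  q = 1: r = 2, s = -5 − 1·16 = -21, t = 16 − 1·(-51) = 67  (check: 303·(-21) + 95·67 = 2)
  q = 1: r = 1, s = 16 − 1·(-21) = 37, t = -51 − 1·67 = -118  (check: 303·37 + 95·(-118) = 1)
The row with r = 1 (the gcd) gives the Bezout coefficients s = 37, t = -118.
Result: 303 · (37) + 95 · (-118) = 1.

gcd(303, 95) = 1; s = 37, t = -118 (check: 303·37 + 95·(-118) = 1).


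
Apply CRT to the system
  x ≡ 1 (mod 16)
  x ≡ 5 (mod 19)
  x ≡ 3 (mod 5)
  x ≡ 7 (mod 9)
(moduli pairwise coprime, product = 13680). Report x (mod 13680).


Product of moduli M = 16 · 19 · 5 · 9 = 13680.
Merge one congruence at a time:
  Start: x ≡ 1 (mod 16).
  Combine with x ≡ 5 (mod 19); new modulus lcm = 304.
    Write x = 1 + 16·t and substitute into x ≡ 5 (mod 19): 16·t ≡ 5 − 1 = 4 (mod 19).
    The inverse of 16 mod 19 is 6 (since 16·6 = 96 = 5·19 + 1), so t ≡ 6·4 = 24 ≡ 5 (mod 19).
    Then x = 1 + 16·5 = 81, valid modulo lcm(16, 19) = 304: x ≡ 81 (mod 304).
  Combine with x ≡ 3 (mod 5); new modulus lcm = 1520.
    Write x = 81 + 304·t and substitute into x ≡ 3 (mod 5): 304·t ≡ 3 − 81 = -78 (mod 5).
    Reduce coefficients mod 5: 4·t ≡ 2 (mod 5).
    The inverse of 4 mod 5 is 4 (since 4·4 = 16 = 3·5 + 1), so t ≡ 4·2 = 8 ≡ 3 (mod 5).
    Then x = 81 + 304·3 = 993, valid modulo lcm(304, 5) = 1520: x ≡ 993 (mod 1520).
  Combine with x ≡ 7 (mod 9); new modulus lcm = 13680.
    Write x = 993 + 1520·t and substitute into x ≡ 7 (mod 9): 1520·t ≡ 7 − 993 = -986 (mod 9).
    Reduce coefficients mod 9: 8·t ≡ 4 (mod 9).
    The inverse of 8 mod 9 is 8 (since 8·8 = 64 = 7·9 + 1), so t ≡ 8·4 = 32 ≡ 5 (mod 9).
    Then x = 993 + 1520·5 = 8593, valid modulo lcm(1520, 9) = 13680: x ≡ 8593 (mod 13680).
Verify against each original: 8593 mod 16 = 1, 8593 mod 19 = 5, 8593 mod 5 = 3, 8593 mod 9 = 7.

x ≡ 8593 (mod 13680).


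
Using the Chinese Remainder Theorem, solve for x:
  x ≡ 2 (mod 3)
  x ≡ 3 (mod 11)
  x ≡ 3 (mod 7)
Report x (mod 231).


Moduli 3, 11, 7 are pairwise coprime; by CRT there is a unique solution modulo M = 3 · 11 · 7 = 231.
Solve pairwise, accumulating the modulus:
  Start with x ≡ 2 (mod 3).
  Combine with x ≡ 3 (mod 11): since gcd(3, 11) = 1, we get a unique residue mod 33.
    Write x = 2 + 3·t and substitute into x ≡ 3 (mod 11): 3·t ≡ 3 − 2 = 1 (mod 11).
    The inverse of 3 mod 11 is 4 (since 3·4 = 12 = 1·11 + 1), so t ≡ 4·1 = 4 ≡ 4 (mod 11).
    Then x = 2 + 3·4 = 14, valid modulo lcm(3, 11) = 33: x ≡ 14 (mod 33).
  Combine with x ≡ 3 (mod 7): since gcd(33, 7) = 1, we get a unique residue mod 231.
    Write x = 14 + 33·t and substitute into x ≡ 3 (mod 7): 33·t ≡ 3 − 14 = -11 (mod 7).
    Reduce coefficients mod 7: 5·t ≡ 3 (mod 7).
    The inverse of 5 mod 7 is 3 (since 5·3 = 15 = 2·7 + 1), so t ≡ 3·3 = 9 ≡ 2 (mod 7).
    Then x = 14 + 33·2 = 80, valid modulo lcm(33, 7) = 231: x ≡ 80 (mod 231).
Verify: 80 mod 3 = 2 ✓, 80 mod 11 = 3 ✓, 80 mod 7 = 3 ✓.

x ≡ 80 (mod 231).


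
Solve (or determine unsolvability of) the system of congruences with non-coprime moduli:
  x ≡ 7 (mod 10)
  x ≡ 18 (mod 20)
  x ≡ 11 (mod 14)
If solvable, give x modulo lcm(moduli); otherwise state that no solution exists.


Moduli 10, 20, 14 are not pairwise coprime, so CRT works modulo lcm(m_i) when all pairwise compatibility conditions hold.
Pairwise compatibility: gcd(m_i, m_j) must divide a_i - a_j for every pair.
Merge one congruence at a time:
  Start: x ≡ 7 (mod 10).
  Combine with x ≡ 18 (mod 20): gcd(10, 20) = 10, and 18 - 7 = 11 is NOT divisible by 10.
    ⇒ system is inconsistent (no integer solution).

No solution (the system is inconsistent).


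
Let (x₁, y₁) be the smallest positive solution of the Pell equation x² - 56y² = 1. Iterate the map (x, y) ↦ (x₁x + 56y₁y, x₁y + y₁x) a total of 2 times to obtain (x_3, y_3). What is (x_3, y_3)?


Step 1: Find the fundamental solution (x₁, y₁) of x² - 56y² = 1.
  Expand √56 as a continued fraction. a₀ = ⌊√56⌋ = 7; iterate m_{k+1} = d_k·a_k − m_k, d_{k+1} = (56 − m_{k+1}²)/d_k, a_{k+1} = ⌊(a₀ + m_{k+1})/d_{k+1}⌋ (starting m₀ = 0, d₀ = 1), with convergents p_k = a_k·p_{k-1} + p_{k-2}, q_k = a_k·q_{k-1} + q_{k-2} (p₋₁ = 1, q₋₁ = 0):
  k = 0: a₀ = 7; p₀/q₀ = 7/1; p₀² − 56·q₀² = 49 − 56 = -7.
  k = 1: m = 7, d = 7, a = ⌊(7 + 7)/7⌋ = 2; p/q = (2·7 + 1)/(2·1 + 0) = 15/2; p² − 56·q² = 225 − 224 = 1.
  The first convergent with p² − 56·q² = 1 gives the fundamental solution (x₁, y₁) = (15, 2).
Step 2: Apply the recurrence (x_{n+1}, y_{n+1}) = (x₁x_n + 56y₁y_n, x₁y_n + y₁x_n) repeatedly.
  From (x_1, y_1) = (15, 2): x_2 = 15·15 + 56·2·2 = 449; y_2 = 15·2 + 2·15 = 60.
  From (x_2, y_2) = (449, 60): x_3 = 15·449 + 56·2·60 = 13455; y_3 = 15·60 + 2·449 = 1798.
Step 3: Verify x_3² - 56·y_3² = 181037025 - 181037024 = 1 (should be 1). ✓

(x_1, y_1) = (15, 2); (x_3, y_3) = (13455, 1798).


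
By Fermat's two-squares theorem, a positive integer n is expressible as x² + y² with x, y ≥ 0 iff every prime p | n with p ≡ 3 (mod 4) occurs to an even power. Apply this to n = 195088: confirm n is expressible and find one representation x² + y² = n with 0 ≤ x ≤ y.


Step 1: Factor n = 195088 = 2^4 · 89 · 137.
Step 2: Check the mod-4 condition on each prime factor: 2 = 2 (special); 89 ≡ 1 (mod 4), exponent 1; 137 ≡ 1 (mod 4), exponent 1.
All primes ≡ 3 (mod 4) appear to even exponent (or don't appear), so by the two-squares theorem n IS expressible as a sum of two squares.
Step 3: Build a representation. Group n = k² · m with k = 4 and m = 89 · 137 = 12193 (a product of primes ≡ 1 (mod 4)); a representation of m scales to one of n via (k·x)² + (k·y)² = k²(x² + y²). Each prime p ≡ 1 (mod 4) is itself a sum of two squares; find a² by testing p − a² for a perfect square:
  89: 89 − 1² = 88, 89 − 2² = 85, 89 − 3² = 80, 89 − 4² = 73, 89 − 5² = 64 = 8² ⇒ 89 = 5² + 8².
  137: 137 − 1² = 136, 137 − 2² = 133, 137 − 3² = 128, 137 − 4² = 121 = 11² ⇒ 137 = 4² + 11².
  Combine using the Brahmagupta–Fibonacci identity (a² + b²)(c² + d²) = (ac − bd)² + (ad + bc)² = (ac + bd)² + (ad − bc)²:
  89 · 137 = 12193: from (5² + 8²)(4² + 11²), take (5·4 − 8·11, 5·11 + 8·4) = (20 − 88, 55 + 32) = (-68, 87); dropping signs (only squares matter) gives (68, 87); check 68² + 87² = 4624 + 7569 = 12193 ✓.
  Scale by k = 4: (4·68, 4·87) = (272, 348).
Step 4: Order so x ≤ y and verify: 272² + 348² = 73984 + 121104 = 195088 = n. ✓

n = 195088 = 272² + 348² (one valid representation with x ≤ y).


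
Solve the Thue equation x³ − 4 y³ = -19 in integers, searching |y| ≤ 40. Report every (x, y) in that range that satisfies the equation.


The equation is x³ - 4y³ = -19. For fixed y, x³ = 4·y³ − 19, so a solution requires the RHS to be a perfect cube.
Strategy: iterate y from -40 to 40, compute RHS = 4·y³ − 19, and check whether it is a (positive or negative) perfect cube.
Check small values of y:
  y = 0: RHS = -19 is not a perfect cube.
  y = 1: RHS = -15 is not a perfect cube.
  y = -1: RHS = -23 is not a perfect cube.
  y = 2: RHS = 13 is not a perfect cube.
  y = -2: RHS = -51 is not a perfect cube.
  y = 3: RHS = 89 is not a perfect cube.
  y = -3: RHS = -127 is not a perfect cube.
Continuing the search up to |y| = 40 finds no solutions either.
No (x, y) in the scanned range satisfies the equation.

No integer solutions with |y| ≤ 40.


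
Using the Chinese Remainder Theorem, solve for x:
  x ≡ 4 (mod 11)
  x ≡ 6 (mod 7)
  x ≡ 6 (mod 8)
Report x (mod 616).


Moduli 11, 7, 8 are pairwise coprime; by CRT there is a unique solution modulo M = 11 · 7 · 8 = 616.
Solve pairwise, accumulating the modulus:
  Start with x ≡ 4 (mod 11).
  Combine with x ≡ 6 (mod 7): since gcd(11, 7) = 1, we get a unique residue mod 77.
    Write x = 4 + 11·t and substitute into x ≡ 6 (mod 7): 11·t ≡ 6 − 4 = 2 (mod 7).
    Reduce coefficients mod 7: 4·t ≡ 2 (mod 7).
    The inverse of 4 mod 7 is 2 (since 4·2 = 8 = 1·7 + 1), so t ≡ 2·2 = 4 ≡ 4 (mod 7).
    Then x = 4 + 11·4 = 48, valid modulo lcm(11, 7) = 77: x ≡ 48 (mod 77).
  Combine with x ≡ 6 (mod 8): since gcd(77, 8) = 1, we get a unique residue mod 616.
    Write x = 48 + 77·t and substitute into x ≡ 6 (mod 8): 77·t ≡ 6 − 48 = -42 (mod 8).
    Reduce coefficients mod 8: 5·t ≡ 6 (mod 8).
    The inverse of 5 mod 8 is 5 (since 5·5 = 25 = 3·8 + 1), so t ≡ 5·6 = 30 ≡ 6 (mod 8).
    Then x = 48 + 77·6 = 510, valid modulo lcm(77, 8) = 616: x ≡ 510 (mod 616).
Verify: 510 mod 11 = 4 ✓, 510 mod 7 = 6 ✓, 510 mod 8 = 6 ✓.

x ≡ 510 (mod 616).


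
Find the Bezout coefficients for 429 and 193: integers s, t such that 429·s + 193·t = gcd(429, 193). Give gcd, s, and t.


Euclidean algorithm on (429, 193) — divide until remainder is 0:
  429 = 2 · 193 + 43
  193 = 4 · 43 + 21
  43 = 2 · 21 + 1
  21 = 21 · 1 + 0
gcd(429, 193) = 1.
Track Bezout coefficients alongside the remainders: start with r₀ = 429 = a·1 + b·0 (s = 1, t = 0) and r₁ = 193 = a·0 + b·1 (s = 0, t = 1); each new remainder r_{k+1} = r_{k-1} − q_k·r_k inherits s_{k+1} = s_{k-1} − q_k·s_k, t_{k+1} = t_{k-1} − q_k·t_k, so r_k = a·s_k + b·t_k at every step:
  q = 2: r = 43, s = 1 − 2·0 = 1, t = 0 − 2·1 = -2  (check: 429·1 + 193·(-2) = 43)
  q = 4: r = 21, s = 0 − 4·1 = -4, t = 1 − 4·(-2) = 9  (check: 429·(-4) + 193·9 = 21)
  q = 2: r = 1, s = 1 − 2·(-4) = 9, t = -2 − 2·9 = -20  (check: 429·9 + 193·(-20) = 1)
The row with r = 1 (the gcd) gives the Bezout coefficients s = 9, t = -20.
Result: 429 · (9) + 193 · (-20) = 1.

gcd(429, 193) = 1; s = 9, t = -20 (check: 429·9 + 193·(-20) = 1).


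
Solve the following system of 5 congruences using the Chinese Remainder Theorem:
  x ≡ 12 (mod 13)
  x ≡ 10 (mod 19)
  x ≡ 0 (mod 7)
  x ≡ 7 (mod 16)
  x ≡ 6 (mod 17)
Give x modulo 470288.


Product of moduli M = 13 · 19 · 7 · 16 · 17 = 470288.
Merge one congruence at a time:
  Start: x ≡ 12 (mod 13).
  Combine with x ≡ 10 (mod 19); new modulus lcm = 247.
    Write x = 12 + 13·t and substitute into x ≡ 10 (mod 19): 13·t ≡ 10 − 12 = -2 (mod 19).
    Reduce coefficients mod 19: 13·t ≡ 17 (mod 19).
    The inverse of 13 mod 19 is 3 (since 13·3 = 39 = 2·19 + 1), so t ≡ 3·17 = 51 ≡ 13 (mod 19).
    Then x = 12 + 13·13 = 181, valid modulo lcm(13, 19) = 247: x ≡ 181 (mod 247).
  Combine with x ≡ 0 (mod 7); new modulus lcm = 1729.
    Write x = 181 + 247·t and substitute into x ≡ 0 (mod 7): 247·t ≡ 0 − 181 = -181 (mod 7).
    Reduce coefficients mod 7: 2·t ≡ 1 (mod 7).
    The inverse of 2 mod 7 is 4 (since 2·4 = 8 = 1·7 + 1), so t ≡ 4·1 = 4 ≡ 4 (mod 7).
    Then x = 181 + 247·4 = 1169, valid modulo lcm(247, 7) = 1729: x ≡ 1169 (mod 1729).
  Combine with x ≡ 7 (mod 16); new modulus lcm = 27664.
    Write x = 1169 + 1729·t and substitute into x ≡ 7 (mod 16): 1729·t ≡ 7 − 1169 = -1162 (mod 16).
    Reduce coefficients mod 16: 1·t ≡ 6 (mod 16).
    So t ≡ 6 (mod 16).
    Then x = 1169 + 1729·6 = 11543, valid modulo lcm(1729, 16) = 27664: x ≡ 11543 (mod 27664).
  Combine with x ≡ 6 (mod 17); new modulus lcm = 470288.
    Write x = 11543 + 27664·t and substitute into x ≡ 6 (mod 17): 27664·t ≡ 6 − 11543 = -11537 (mod 17).
    Reduce coefficients mod 17: 5·t ≡ 6 (mod 17).
    The inverse of 5 mod 17 is 7 (since 5·7 = 35 = 2·17 + 1), so t ≡ 7·6 = 42 ≡ 8 (mod 17).
    Then x = 11543 + 27664·8 = 232855, valid modulo lcm(27664, 17) = 470288: x ≡ 232855 (mod 470288).
Verify against each original: 232855 mod 13 = 12, 232855 mod 19 = 10, 232855 mod 7 = 0, 232855 mod 16 = 7, 232855 mod 17 = 6.

x ≡ 232855 (mod 470288).
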